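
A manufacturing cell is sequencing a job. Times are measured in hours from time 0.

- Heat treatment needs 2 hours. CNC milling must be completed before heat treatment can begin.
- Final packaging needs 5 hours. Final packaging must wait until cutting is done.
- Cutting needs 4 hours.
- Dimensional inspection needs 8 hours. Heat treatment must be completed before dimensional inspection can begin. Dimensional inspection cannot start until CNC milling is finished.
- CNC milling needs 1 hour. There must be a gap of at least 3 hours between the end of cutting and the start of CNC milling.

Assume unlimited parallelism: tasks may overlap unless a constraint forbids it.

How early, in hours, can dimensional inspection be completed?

18

Cutting can start immediately at hour 0; it finishes at hour 4.
After cutting (finishes hour 4, plus 3-hour gap → hour 7), CNC milling can start at hour 7 and finishes at hour 8.
After CNC milling (finishes hour 8), heat treatment can start at hour 8 and finishes at hour 10.
Dimensional inspection has to wait for heat treatment (finishes hour 10); CNC milling (finishes hour 8). The latest of these is hour 10, so dimensional inspection runs hour 10 to 10 + 8 = hour 18.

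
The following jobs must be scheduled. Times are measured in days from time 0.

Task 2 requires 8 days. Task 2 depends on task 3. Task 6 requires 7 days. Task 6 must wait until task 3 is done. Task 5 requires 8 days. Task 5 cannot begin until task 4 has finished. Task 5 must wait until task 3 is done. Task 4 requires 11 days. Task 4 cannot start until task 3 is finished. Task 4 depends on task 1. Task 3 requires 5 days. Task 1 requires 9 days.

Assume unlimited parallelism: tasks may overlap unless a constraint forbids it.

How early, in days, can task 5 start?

20

Nothing blocks task 3, so it runs from day 0 to day 5.
Task 1 can start immediately at day 0; it finishes at day 9.
Task 4 cannot start until task 3 (finishes day 5); task 1 (finishes day 9). The controlling bound is day 9, so task 4 finishes at 9 + 11 = day 20.
Task 5 waits on task 4 (finishes day 20); task 3 (finishes day 5). The latest of these is day 20, which is the earliest task 5 can start.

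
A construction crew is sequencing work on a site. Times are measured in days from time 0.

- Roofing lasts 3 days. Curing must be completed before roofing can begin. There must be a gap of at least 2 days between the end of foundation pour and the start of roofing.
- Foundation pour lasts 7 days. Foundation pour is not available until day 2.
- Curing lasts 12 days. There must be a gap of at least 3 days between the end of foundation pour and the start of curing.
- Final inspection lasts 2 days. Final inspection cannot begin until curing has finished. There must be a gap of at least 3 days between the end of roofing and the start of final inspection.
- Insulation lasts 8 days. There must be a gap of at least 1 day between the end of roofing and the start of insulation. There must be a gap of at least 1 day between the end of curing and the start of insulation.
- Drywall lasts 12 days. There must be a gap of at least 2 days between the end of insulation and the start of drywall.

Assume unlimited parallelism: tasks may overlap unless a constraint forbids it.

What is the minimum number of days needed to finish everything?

50

After its own release at day 2, foundation pour can start at day 2 and finishes at day 9.
Curing waits on foundation pour (finishes day 9, plus 3-day gap → day 12), so it starts at day 12 and finishes at 12 + 12 = day 24.
Roofing needs all of curing (finishes day 24); foundation pour (finishes day 9, plus 2-day gap → day 11). That puts its earliest start at day 24; it finishes at 24 + 3 = day 27.
For final inspection: curing (finishes day 24); roofing (finishes day 27, plus 3-day gap → day 30). Taking the maximum gives a start of day 30, and it finishes at 30 + 2 = day 32.
Insulation cannot start until roofing (finishes day 27, plus 1-day gap → day 28); curing (finishes day 24, plus 1-day gap → day 25). The controlling bound is day 28, so insulation finishes at 28 + 8 = day 36.
Drywall waits on insulation (finishes day 36, plus 2-day gap → day 38), so it starts at day 38 and finishes at 38 + 12 = day 50.
All tasks are finished once the last one completes. Finish times: Foundation pour at 9, Curing at 24, Roofing at 27, Insulation at 36, Drywall at 50, Final inspection at 32. The latest is day 50.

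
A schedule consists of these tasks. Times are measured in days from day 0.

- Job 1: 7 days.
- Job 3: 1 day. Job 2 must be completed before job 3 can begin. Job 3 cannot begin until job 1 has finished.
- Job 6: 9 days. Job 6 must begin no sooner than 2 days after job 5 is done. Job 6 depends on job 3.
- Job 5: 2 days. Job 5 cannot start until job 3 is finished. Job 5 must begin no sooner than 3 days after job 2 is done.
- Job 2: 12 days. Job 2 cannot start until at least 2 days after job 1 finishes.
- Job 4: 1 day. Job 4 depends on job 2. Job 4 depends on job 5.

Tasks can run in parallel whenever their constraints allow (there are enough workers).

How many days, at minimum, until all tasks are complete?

Job 1 can start immediately at day 0; it finishes at day 7.
Job 2 waits on job 1 (finishes day 7, plus 2-day gap → day 9), so it starts at day 9 and finishes at 9 + 12 = day 21.
Job 3 has to wait for job 2 (finishes day 21); job 1 (finishes day 7). The latest of these is day 21, so job 3 runs day 21 to 21 + 1 = day 22.
Job 5 cannot start until job 3 (finishes day 22); job 2 (finishes day 21, plus 3-day gap → day 24). The controlling bound is day 24, so job 5 finishes at 24 + 2 = day 26.
For job 6: job 5 (finishes day 26, plus 2-day gap → day 28); job 3 (finishes day 22). Taking the maximum gives a start of day 28, and it finishes at 28 + 9 = day 37.
For job 4: job 2 (finishes day 21); job 5 (finishes day 26). Taking the maximum gives a start of day 26, and it finishes at 26 + 1 = day 27.
All tasks are finished once the last one completes. Finish times: Job 1 at 7, Job 2 at 21, Job 3 at 22, Job 4 at 27, Job 5 at 26, Job 6 at 37. The latest is day 37.

37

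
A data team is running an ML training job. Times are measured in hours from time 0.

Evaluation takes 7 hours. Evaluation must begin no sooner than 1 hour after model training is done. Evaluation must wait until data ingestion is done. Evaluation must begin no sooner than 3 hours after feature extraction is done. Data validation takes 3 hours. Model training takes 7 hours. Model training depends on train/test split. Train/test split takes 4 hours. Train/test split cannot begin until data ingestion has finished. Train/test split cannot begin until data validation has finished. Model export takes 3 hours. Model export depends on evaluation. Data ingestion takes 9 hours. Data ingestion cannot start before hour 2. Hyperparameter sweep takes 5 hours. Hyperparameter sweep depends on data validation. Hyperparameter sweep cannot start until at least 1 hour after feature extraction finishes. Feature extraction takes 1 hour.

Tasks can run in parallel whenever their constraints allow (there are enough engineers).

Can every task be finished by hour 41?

Nothing blocks feature extraction, so it runs from hour 0 to hour 1.
Nothing blocks data validation, so it runs from hour 0 to hour 3.
For hyperparameter sweep: data validation (finishes hour 3); feature extraction (finishes hour 1, plus 1-hour gap → hour 2). Taking the maximum gives a start of hour 3, and it finishes at 3 + 5 = hour 8.
Data ingestion waits on its own release at hour 2, so it starts at hour 2 and finishes at 2 + 9 = hour 11.
Train/test split has to wait for data ingestion (finishes hour 11); data validation (finishes hour 3). The latest of these is hour 11, so train/test split runs hour 11 to 11 + 4 = hour 15.
Model training waits on train/test split (finishes hour 15), so it starts at hour 15 and finishes at 15 + 7 = hour 22.
Evaluation has to wait for model training (finishes hour 22, plus 1-hour gap → hour 23); data ingestion (finishes hour 11); feature extraction (finishes hour 1, plus 3-hour gap → hour 4). The latest of these is hour 23, so evaluation runs hour 23 to 23 + 7 = hour 30.
Model export waits on evaluation (finishes hour 30), so it starts at hour 30 and finishes at 30 + 3 = hour 33.
Every task is finished by hour 33, which is no later than the deadline of 41, so the schedule is feasible.

Yes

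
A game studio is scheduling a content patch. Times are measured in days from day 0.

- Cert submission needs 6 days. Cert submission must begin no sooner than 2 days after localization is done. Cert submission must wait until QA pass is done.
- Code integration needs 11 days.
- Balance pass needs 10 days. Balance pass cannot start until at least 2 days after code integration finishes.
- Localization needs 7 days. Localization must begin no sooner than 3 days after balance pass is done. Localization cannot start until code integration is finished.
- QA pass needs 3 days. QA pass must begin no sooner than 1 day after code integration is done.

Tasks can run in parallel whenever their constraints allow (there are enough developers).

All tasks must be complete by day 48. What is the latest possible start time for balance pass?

20

Cert submission must finish by day 48; it takes 6 days, so it must start by 48 − 6 = day 42.
Localization must finish before cert submission (must start by day 42, minus 2-day gap → day 40). With a 7-day duration, localization must start by 40 − 7 = day 33.
Balance pass has to be done before localization (must start by day 33, minus 3-day gap → day 30). That means finishing by day 30, i.e. starting by 30 − 10 = day 20.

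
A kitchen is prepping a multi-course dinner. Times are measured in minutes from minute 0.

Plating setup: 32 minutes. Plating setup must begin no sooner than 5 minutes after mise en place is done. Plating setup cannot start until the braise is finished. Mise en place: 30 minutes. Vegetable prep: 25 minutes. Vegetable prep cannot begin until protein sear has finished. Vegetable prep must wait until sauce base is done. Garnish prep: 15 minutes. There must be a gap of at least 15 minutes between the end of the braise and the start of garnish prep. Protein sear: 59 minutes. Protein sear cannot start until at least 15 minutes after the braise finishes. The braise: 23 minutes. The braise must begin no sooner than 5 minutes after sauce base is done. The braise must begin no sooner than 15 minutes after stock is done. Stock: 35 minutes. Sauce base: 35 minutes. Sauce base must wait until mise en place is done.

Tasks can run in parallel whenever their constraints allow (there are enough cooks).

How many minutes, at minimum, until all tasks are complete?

192

Nothing blocks stock, so it runs from minute 0 to minute 35.
Mise en place has no prerequisites, so it starts at minute 0 and finishes at minute 30.
After mise en place (finishes minute 30), sauce base can start at minute 30 and finishes at minute 65.
For the braise: sauce base (finishes minute 65, plus 5-minute gap → minute 70); stock (finishes minute 35, plus 15-minute gap → minute 50). Taking the maximum gives a start of minute 70, and it finishes at 70 + 23 = minute 93.
Garnish prep waits on the braise (finishes minute 93, plus 15-minute gap → minute 108), so it starts at minute 108 and finishes at 108 + 15 = minute 123.
Plating setup needs all of mise en place (finishes minute 30, plus 5-minute gap → minute 35); the braise (finishes minute 93). That puts its earliest start at minute 93; it finishes at 93 + 32 = minute 125.
Protein sear waits on the braise (finishes minute 93, plus 15-minute gap → minute 108), so it starts at minute 108 and finishes at 108 + 59 = minute 167.
Vegetable prep needs all of protein sear (finishes minute 167); sauce base (finishes minute 65). That puts its earliest start at minute 167; it finishes at 167 + 25 = minute 192.
All tasks are finished once the last one completes. Finish times: Mise en place at 30, Stock at 35, Sauce base at 65, The braise at 93, Protein sear at 167, Vegetable prep at 192, Plating setup at 125, Garnish prep at 123. The latest is minute 192.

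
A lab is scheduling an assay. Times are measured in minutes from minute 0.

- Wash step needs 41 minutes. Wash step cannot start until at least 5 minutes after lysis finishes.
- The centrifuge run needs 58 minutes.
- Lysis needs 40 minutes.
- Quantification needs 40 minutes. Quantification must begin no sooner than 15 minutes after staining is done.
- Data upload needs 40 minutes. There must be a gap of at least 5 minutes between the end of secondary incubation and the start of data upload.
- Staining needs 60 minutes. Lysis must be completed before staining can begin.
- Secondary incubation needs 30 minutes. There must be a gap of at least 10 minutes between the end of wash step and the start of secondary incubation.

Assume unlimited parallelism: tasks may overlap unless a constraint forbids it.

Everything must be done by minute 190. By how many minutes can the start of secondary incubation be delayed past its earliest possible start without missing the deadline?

Nothing blocks lysis, so it runs from minute 0 to minute 40.
Wash step waits on lysis (finishes minute 40, plus 5-minute gap → minute 45), so it starts at minute 45 and finishes at 45 + 41 = minute 86.
Secondary incubation cannot begin until wash step (finishes minute 86, plus 10-minute gap → minute 96). It runs from minute 96 to 96 + 30 = minute 126.

Working backward from the deadline:
Data upload must finish by minute 190; it takes 40 minutes, so it must start by 190 − 40 = minute 150.
Since data upload (must start by minute 150, minus 5-minute gap → minute 145) depends on it, secondary incubation must finish by minute 145. Backing off its 30-minute duration gives a latest start of minute 115.
So secondary incubation can start as early as minute 96 and as late as minute 115, giving 115 − 96 = 19 minutes of slack.

19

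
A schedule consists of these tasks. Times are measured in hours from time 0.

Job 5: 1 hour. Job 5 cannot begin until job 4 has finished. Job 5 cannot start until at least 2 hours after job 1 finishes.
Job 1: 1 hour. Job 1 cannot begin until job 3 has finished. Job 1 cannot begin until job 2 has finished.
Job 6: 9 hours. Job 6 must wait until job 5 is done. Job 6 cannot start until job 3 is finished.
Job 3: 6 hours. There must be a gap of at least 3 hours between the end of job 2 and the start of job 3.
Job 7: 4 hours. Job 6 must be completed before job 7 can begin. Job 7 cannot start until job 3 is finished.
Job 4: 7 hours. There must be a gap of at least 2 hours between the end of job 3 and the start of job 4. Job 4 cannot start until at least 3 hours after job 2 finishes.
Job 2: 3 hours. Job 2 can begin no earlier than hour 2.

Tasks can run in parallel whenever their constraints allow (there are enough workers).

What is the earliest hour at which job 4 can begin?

16

After its own release at hour 2, job 2 can start at hour 2 and finishes at hour 5.
Job 3 cannot begin until job 2 (finishes hour 5, plus 3-hour gap → hour 8). It runs from hour 8 to 8 + 6 = hour 14.
Job 4 waits on job 3 (finishes hour 14, plus 2-hour gap → hour 16); job 2 (finishes hour 5, plus 3-hour gap → hour 8). The latest of these is hour 16, which is the earliest job 4 can start.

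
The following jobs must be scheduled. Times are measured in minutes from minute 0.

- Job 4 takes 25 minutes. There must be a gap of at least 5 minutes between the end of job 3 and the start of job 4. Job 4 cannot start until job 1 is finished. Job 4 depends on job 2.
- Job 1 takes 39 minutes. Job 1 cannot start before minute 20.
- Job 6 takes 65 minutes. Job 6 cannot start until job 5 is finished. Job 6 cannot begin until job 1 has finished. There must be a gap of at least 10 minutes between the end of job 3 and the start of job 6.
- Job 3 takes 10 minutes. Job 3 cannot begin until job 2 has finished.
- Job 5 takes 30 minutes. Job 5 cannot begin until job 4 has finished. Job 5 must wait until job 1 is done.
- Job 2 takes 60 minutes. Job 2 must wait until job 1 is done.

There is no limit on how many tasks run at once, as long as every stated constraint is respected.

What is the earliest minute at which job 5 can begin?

159

Job 1 waits on its own release at minute 20, so it starts at minute 20 and finishes at 20 + 39 = minute 59.
After job 1 (finishes minute 59), job 2 can start at minute 59 and finishes at minute 119.
Job 3 waits on job 2 (finishes minute 119), so it starts at minute 119 and finishes at 119 + 10 = minute 129.
Job 4 cannot start until job 3 (finishes minute 129, plus 5-minute gap → minute 134); job 1 (finishes minute 59); job 2 (finishes minute 119). The controlling bound is minute 134, so job 4 finishes at 134 + 25 = minute 159.
Job 5 waits on job 4 (finishes minute 159); job 1 (finishes minute 59). The latest of these is minute 159, which is the earliest job 5 can start.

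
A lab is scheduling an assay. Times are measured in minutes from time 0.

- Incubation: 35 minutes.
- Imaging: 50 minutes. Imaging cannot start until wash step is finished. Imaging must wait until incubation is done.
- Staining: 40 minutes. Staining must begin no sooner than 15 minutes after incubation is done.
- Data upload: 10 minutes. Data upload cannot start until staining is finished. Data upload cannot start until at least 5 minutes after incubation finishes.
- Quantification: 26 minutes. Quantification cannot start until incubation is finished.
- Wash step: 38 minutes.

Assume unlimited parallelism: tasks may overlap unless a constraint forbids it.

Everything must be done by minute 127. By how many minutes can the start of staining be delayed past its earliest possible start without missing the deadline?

Incubation has no prerequisites, so it starts at minute 0 and finishes at minute 35.
After incubation (finishes minute 35, plus 15-minute gap → minute 50), staining can start at minute 50 and finishes at minute 90.

Working backward from the deadline:
To finish by minute 127, data upload (duration 10) must start no later than minute 117.
Since data upload (must start by minute 117) depends on it, staining must finish by minute 117. Backing off its 40-minute duration gives a latest start of minute 77.
So staining can start as early as minute 50 and as late as minute 77, giving 77 − 50 = 27 minutes of slack.

27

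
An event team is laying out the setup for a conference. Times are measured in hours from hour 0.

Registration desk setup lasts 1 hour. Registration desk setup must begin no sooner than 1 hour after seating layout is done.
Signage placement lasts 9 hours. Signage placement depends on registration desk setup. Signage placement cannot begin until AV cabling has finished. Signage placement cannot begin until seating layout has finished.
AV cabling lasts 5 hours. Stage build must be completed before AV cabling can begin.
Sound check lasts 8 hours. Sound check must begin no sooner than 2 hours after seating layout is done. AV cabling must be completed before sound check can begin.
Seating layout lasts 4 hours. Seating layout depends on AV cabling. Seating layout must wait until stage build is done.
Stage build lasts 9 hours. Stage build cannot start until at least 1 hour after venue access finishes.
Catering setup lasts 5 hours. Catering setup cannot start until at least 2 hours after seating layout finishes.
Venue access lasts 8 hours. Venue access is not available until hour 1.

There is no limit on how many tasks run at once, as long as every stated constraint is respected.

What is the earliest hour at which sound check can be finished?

After its own release at hour 1, venue access can start at hour 1 and finishes at hour 9.
Stage build cannot begin until venue access (finishes hour 9, plus 1-hour gap → hour 10). It runs from hour 10 to 10 + 9 = hour 19.
AV cabling cannot begin until stage build (finishes hour 19). It runs from hour 19 to 19 + 5 = hour 24.
For seating layout: AV cabling (finishes hour 24); stage build (finishes hour 19). Taking the maximum gives a start of hour 24, and it finishes at 24 + 4 = hour 28.
Sound check cannot start until seating layout (finishes hour 28, plus 2-hour gap → hour 30); AV cabling (finishes hour 24). The controlling bound is hour 30, so sound check finishes at 30 + 8 = hour 38.

38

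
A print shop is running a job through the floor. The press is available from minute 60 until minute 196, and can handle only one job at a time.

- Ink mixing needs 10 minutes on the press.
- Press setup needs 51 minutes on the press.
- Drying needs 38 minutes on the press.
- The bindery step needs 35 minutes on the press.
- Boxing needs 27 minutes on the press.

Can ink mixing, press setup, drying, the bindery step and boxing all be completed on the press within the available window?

No

The press window is 196 − 60 = 136 minutes.
Running back to back, the jobs need 10 + 51 + 38 + 35 + 27 = 161 minutes on the press.
Since 161 > 136, they cannot all fit.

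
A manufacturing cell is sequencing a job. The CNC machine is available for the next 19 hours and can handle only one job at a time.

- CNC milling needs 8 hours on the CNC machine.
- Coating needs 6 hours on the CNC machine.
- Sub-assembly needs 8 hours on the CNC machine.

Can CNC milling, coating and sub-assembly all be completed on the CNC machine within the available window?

Running back to back, the jobs need 8 + 6 + 8 = 22 hours on the CNC machine.
Since 22 > 19, they cannot all fit.

No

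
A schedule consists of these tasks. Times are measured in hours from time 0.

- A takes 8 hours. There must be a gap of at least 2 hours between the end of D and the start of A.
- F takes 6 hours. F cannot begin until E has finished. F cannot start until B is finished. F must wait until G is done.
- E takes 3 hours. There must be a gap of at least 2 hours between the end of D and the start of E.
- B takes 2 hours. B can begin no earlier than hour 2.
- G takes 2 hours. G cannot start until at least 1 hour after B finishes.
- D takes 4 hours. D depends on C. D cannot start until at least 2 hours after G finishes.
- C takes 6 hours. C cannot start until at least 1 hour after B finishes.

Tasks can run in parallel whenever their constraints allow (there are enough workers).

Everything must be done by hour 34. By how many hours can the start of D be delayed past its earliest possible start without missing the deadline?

B cannot begin until its own release at hour 2. It runs from hour 2 to 2 + 2 = hour 4.
After B (finishes hour 4, plus 1-hour gap → hour 5), G can start at hour 5 and finishes at hour 7.
C cannot begin until B (finishes hour 4, plus 1-hour gap → hour 5). It runs from hour 5 to 5 + 6 = hour 11.
For D: C (finishes hour 11); G (finishes hour 7, plus 2-hour gap → hour 9). Taking the maximum gives a start of hour 11, and it finishes at 11 + 4 = hour 15.

Working backward from the deadline:
To finish by hour 34, A (duration 8) must start no later than hour 26.
F must finish by hour 34; it takes 6 hours, so it must start by 34 − 6 = hour 28.
Since F (must start by hour 28) depends on it, E must finish by hour 28. Backing off its 3-hour duration gives a latest start of hour 25.
D feeds A (must start by hour 26, minus 2-hour gap → hour 24); E (must start by hour 25, minus 2-hour gap → hour 23). Taking the minimum, D must finish by hour 23 and start by 23 − 4 = hour 19.
So D can start as early as hour 11 and as late as hour 19, giving 19 − 11 = 8 hours of slack.

8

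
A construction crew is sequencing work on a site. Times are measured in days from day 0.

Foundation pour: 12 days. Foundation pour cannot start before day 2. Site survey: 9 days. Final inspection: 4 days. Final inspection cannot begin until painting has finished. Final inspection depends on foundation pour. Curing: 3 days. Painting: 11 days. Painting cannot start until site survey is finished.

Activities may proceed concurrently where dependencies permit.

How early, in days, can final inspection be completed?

24

Foundation pour waits on its own release at day 2, so it starts at day 2 and finishes at 2 + 12 = day 14.
Nothing blocks site survey, so it runs from day 0 to day 9.
Painting cannot begin until site survey (finishes day 9). It runs from day 9 to 9 + 11 = day 20.
Final inspection has to wait for painting (finishes day 20); foundation pour (finishes day 14). The latest of these is day 20, so final inspection runs day 20 to 20 + 4 = day 24.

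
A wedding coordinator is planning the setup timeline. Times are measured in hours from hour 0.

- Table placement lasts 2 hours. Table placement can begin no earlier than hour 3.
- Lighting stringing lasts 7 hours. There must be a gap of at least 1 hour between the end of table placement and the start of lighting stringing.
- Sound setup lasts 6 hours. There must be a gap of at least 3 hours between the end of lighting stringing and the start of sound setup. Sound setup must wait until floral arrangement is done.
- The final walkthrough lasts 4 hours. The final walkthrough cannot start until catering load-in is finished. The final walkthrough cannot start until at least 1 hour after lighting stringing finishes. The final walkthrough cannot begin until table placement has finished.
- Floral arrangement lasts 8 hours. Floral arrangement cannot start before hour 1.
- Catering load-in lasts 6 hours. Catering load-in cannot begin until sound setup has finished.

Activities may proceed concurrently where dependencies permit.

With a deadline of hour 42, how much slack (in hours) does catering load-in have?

10

Floral arrangement cannot begin until its own release at hour 1. It runs from hour 1 to 1 + 8 = hour 9.
Table placement cannot begin until its own release at hour 3. It runs from hour 3 to 3 + 2 = hour 5.
Lighting stringing waits on table placement (finishes hour 5, plus 1-hour gap → hour 6), so it starts at hour 6 and finishes at 6 + 7 = hour 13.
Sound setup needs all of lighting stringing (finishes hour 13, plus 3-hour gap → hour 16); floral arrangement (finishes hour 9). That puts its earliest start at hour 16; it finishes at 16 + 6 = hour 22.
After sound setup (finishes hour 22), catering load-in can start at hour 22 and finishes at hour 28.

Working backward from the deadline:
The final walkthrough must finish by hour 42; it takes 4 hours, so it must start by 42 − 4 = hour 38.
Since the final walkthrough (must start by hour 38) depends on it, catering load-in must finish by hour 38. Backing off its 6-hour duration gives a latest start of hour 32.
So catering load-in can start as early as hour 22 and as late as hour 32, giving 32 − 22 = 10 hours of slack.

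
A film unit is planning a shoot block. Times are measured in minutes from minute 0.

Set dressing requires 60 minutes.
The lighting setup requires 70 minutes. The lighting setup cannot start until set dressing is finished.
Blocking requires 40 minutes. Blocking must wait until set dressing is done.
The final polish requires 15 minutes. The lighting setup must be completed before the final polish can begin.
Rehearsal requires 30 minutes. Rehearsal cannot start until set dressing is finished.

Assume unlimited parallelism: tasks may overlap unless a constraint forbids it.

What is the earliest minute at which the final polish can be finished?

145

Nothing blocks set dressing, so it runs from minute 0 to minute 60.
After set dressing (finishes minute 60), the lighting setup can start at minute 60 and finishes at minute 130.
After the lighting setup (finishes minute 130), the final polish can start at minute 130 and finishes at minute 145.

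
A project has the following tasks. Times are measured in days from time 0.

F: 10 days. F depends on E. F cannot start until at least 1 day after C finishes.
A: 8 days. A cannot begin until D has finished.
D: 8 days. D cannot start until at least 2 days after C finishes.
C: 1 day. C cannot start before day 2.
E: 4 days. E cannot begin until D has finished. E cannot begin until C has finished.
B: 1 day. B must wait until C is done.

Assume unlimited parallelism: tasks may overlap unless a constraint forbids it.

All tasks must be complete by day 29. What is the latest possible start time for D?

To finish by day 29, A (duration 8) must start no later than day 21.
F must finish by day 29; it takes 10 days, so it must start by 29 − 10 = day 19.
Since F (must start by day 19) depends on it, E must finish by day 19. Backing off its 4-day duration gives a latest start of day 15.
D has several dependents: A (must start by day 21); E (must start by day 15). The earliest of those limits is day 15, so D must start by 15 − 8 = day 7.

7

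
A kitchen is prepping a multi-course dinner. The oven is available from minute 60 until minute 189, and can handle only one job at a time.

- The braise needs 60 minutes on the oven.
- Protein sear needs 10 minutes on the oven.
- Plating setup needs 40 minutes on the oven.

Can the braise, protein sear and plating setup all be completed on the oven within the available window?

The oven window is 189 − 60 = 129 minutes.
Running back to back, the jobs need 60 + 10 + 40 = 110 minutes on the oven.
Since 110 ≤ 129, they fit within the window.

Yes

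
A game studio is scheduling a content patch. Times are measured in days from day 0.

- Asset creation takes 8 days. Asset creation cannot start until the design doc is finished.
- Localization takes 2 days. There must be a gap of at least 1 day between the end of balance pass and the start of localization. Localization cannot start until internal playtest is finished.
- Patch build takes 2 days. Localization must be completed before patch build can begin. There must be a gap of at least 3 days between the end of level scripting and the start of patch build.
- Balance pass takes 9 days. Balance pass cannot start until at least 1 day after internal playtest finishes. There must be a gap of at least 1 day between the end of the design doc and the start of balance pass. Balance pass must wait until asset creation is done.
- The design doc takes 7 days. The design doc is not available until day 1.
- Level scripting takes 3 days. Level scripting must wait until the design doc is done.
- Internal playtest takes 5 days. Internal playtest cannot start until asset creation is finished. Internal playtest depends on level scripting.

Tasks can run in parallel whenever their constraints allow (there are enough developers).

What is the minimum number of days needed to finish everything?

After its own release at day 1, the design doc can start at day 1 and finishes at day 8.
Level scripting waits on the design doc (finishes day 8), so it starts at day 8 and finishes at 8 + 3 = day 11.
After the design doc (finishes day 8), asset creation can start at day 8 and finishes at day 16.
Internal playtest cannot start until asset creation (finishes day 16); level scripting (finishes day 11). The controlling bound is day 16, so internal playtest finishes at 16 + 5 = day 21.
Balance pass needs all of internal playtest (finishes day 21, plus 1-day gap → day 22); the design doc (finishes day 8, plus 1-day gap → day 9); asset creation (finishes day 16). That puts its earliest start at day 22; it finishes at 22 + 9 = day 31.
Localization has to wait for balance pass (finishes day 31, plus 1-day gap → day 32); internal playtest (finishes day 21). The latest of these is day 32, so localization runs day 32 to 32 + 2 = day 34.
For patch build: localization (finishes day 34); level scripting (finishes day 11, plus 3-day gap → day 14). Taking the maximum gives a start of day 34, and it finishes at 34 + 2 = day 36.
All tasks are finished once the last one completes. Finish times: The design doc at 8, Asset creation at 16, Level scripting at 11, Internal playtest at 21, Balance pass at 31, Localization at 34, Patch build at 36. The latest is day 36.

36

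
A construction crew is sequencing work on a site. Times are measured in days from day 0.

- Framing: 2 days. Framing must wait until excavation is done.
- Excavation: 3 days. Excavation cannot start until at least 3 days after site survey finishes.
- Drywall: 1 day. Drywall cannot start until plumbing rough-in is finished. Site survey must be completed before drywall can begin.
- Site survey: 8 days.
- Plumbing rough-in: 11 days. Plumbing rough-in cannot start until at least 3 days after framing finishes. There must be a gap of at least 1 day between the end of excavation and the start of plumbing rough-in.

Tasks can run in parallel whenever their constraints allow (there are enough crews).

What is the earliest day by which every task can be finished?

31

Nothing blocks site survey, so it runs from day 0 to day 8.
Excavation waits on site survey (finishes day 8, plus 3-day gap → day 11), so it starts at day 11 and finishes at 11 + 3 = day 14.
Framing cannot begin until excavation (finishes day 14). It runs from day 14 to 14 + 2 = day 16.
Plumbing rough-in cannot start until framing (finishes day 16, plus 3-day gap → day 19); excavation (finishes day 14, plus 1-day gap → day 15). The controlling bound is day 19, so plumbing rough-in finishes at 19 + 11 = day 30.
Drywall has to wait for plumbing rough-in (finishes day 30); site survey (finishes day 8). The latest of these is day 30, so drywall runs day 30 to 30 + 1 = day 31.
All tasks are finished once the last one completes. Finish times: Site survey at 8, Excavation at 14, Framing at 16, Plumbing rough-in at 30, Drywall at 31. The latest is day 31.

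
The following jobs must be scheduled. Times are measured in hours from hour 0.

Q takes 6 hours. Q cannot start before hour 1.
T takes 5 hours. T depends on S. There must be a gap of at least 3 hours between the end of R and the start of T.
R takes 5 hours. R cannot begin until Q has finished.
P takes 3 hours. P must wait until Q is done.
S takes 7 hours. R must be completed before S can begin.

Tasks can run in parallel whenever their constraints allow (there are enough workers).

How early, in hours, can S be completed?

Q cannot begin until its own release at hour 1. It runs from hour 1 to 1 + 6 = hour 7.
R waits on Q (finishes hour 7), so it starts at hour 7 and finishes at 7 + 5 = hour 12.
S waits on R (finishes hour 12), so it starts at hour 12 and finishes at 12 + 7 = hour 19.

19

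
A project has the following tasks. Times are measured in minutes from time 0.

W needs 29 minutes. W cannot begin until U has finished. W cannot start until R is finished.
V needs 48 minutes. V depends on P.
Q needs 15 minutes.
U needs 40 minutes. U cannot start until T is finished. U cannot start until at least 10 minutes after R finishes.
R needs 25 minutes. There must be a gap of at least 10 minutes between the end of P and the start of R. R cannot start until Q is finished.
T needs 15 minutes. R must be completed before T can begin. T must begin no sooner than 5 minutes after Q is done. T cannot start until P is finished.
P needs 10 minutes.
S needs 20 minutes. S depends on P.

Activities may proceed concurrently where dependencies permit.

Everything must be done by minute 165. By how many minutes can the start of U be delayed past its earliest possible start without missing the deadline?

Nothing blocks Q, so it runs from minute 0 to minute 15.
P has no prerequisites, so it starts at minute 0 and finishes at minute 10.
R cannot start until P (finishes minute 10, plus 10-minute gap → minute 20); Q (finishes minute 15). The controlling bound is minute 20, so R finishes at 20 + 25 = minute 45.
T has to wait for R (finishes minute 45); Q (finishes minute 15, plus 5-minute gap → minute 20); P (finishes minute 10). The latest of these is minute 45, so T runs minute 45 to 45 + 15 = minute 60.
U cannot start until T (finishes minute 60); R (finishes minute 45, plus 10-minute gap → minute 55). The controlling bound is minute 60, so U finishes at 60 + 40 = minute 100.

Working backward from the deadline:
Nothing follows W; the deadline of minute 165 is its only limit. It must start by 165 − 29 = minute 136.
U has to be done before W (must start by minute 136). That means finishing by minute 136, i.e. starting by 136 − 40 = minute 96.
So U can start as early as minute 60 and as late as minute 96, giving 96 − 60 = 36 minutes of slack.

36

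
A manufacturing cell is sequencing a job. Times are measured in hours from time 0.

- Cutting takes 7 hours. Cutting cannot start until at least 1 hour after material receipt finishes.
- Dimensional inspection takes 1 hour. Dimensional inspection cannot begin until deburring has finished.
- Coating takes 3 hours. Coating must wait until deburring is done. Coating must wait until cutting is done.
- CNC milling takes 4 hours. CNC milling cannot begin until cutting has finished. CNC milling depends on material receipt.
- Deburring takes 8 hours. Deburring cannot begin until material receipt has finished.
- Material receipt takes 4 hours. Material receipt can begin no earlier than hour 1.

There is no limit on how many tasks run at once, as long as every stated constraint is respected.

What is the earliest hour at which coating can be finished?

Material receipt cannot begin until its own release at hour 1. It runs from hour 1 to 1 + 4 = hour 5.
Deburring cannot begin until material receipt (finishes hour 5). It runs from hour 5 to 5 + 8 = hour 13.
After material receipt (finishes hour 5, plus 1-hour gap → hour 6), cutting can start at hour 6 and finishes at hour 13.
Coating needs all of deburring (finishes hour 13); cutting (finishes hour 13). That puts its earliest start at hour 13; it finishes at 13 + 3 = hour 16.

16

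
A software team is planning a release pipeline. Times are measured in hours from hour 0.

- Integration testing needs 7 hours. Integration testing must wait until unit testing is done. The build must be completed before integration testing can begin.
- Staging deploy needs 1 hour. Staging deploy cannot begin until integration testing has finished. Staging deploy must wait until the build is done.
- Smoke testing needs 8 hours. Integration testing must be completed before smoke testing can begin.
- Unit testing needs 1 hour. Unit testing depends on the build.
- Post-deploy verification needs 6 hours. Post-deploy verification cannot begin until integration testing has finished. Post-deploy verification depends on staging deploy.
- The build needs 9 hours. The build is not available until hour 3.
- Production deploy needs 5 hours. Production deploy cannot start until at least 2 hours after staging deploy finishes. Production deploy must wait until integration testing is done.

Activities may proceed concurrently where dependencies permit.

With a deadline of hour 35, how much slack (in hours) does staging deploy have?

7

The build cannot begin until its own release at hour 3. It runs from hour 3 to 3 + 9 = hour 12.
After the build (finishes hour 12), unit testing can start at hour 12 and finishes at hour 13.
Integration testing has to wait for unit testing (finishes hour 13); the build (finishes hour 12). The latest of these is hour 13, so integration testing runs hour 13 to 13 + 7 = hour 20.
For staging deploy: integration testing (finishes hour 20); the build (finishes hour 12). Taking the maximum gives a start of hour 20, and it finishes at 20 + 1 = hour 21.

Working backward from the deadline:
To finish by hour 35, production deploy (duration 5) must start no later than hour 30.
To finish by hour 35, post-deploy verification (duration 6) must start no later than hour 29.
For staging deploy: production deploy (must start by hour 30, minus 2-hour gap → hour 28); post-deploy verification (must start by hour 29). The most restrictive is hour 28; with a 1-hour duration, staging deploy must start by hour 27.
So staging deploy can start as early as hour 20 and as late as hour 27, giving 27 − 20 = 7 hours of slack.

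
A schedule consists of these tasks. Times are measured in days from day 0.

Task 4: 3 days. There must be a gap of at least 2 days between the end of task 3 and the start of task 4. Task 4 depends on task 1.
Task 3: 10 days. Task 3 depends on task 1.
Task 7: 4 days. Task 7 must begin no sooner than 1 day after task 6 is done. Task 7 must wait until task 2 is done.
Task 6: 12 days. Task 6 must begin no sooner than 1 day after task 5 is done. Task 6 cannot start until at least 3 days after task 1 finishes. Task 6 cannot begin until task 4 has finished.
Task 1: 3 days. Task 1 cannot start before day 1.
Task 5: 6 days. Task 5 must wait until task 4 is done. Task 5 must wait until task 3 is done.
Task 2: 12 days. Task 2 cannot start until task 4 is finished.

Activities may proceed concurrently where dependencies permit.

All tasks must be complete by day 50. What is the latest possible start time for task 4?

Task 7 must finish by day 50; it takes 4 days, so it must start by 50 − 4 = day 46.
Since task 7 (must start by day 46) depends on it, task 2 must finish by day 46. Backing off its 12-day duration gives a latest start of day 34.
Task 6 must finish before task 7 (must start by day 46, minus 1-day gap → day 45). With a 12-day duration, task 6 must start by 45 − 12 = day 33.
Since task 6 (must start by day 33, minus 1-day gap → day 32) depends on it, task 5 must finish by day 32. Backing off its 6-day duration gives a latest start of day 26.
For task 4: task 2 (must start by day 34); task 5 (must start by day 26); task 6 (must start by day 33). The most restrictive is day 26; with a 3-day duration, task 4 must start by day 23.

23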